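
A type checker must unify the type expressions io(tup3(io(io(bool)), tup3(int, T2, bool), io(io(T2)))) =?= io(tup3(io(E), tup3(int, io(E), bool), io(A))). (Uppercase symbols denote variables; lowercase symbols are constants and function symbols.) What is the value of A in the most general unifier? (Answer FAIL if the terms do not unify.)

io(io(io(bool)))

Decompose io/1: tup3(io(io(bool)), tup3(int, T2, bool), io(io(T2))) =?= tup3(io(E), tup3(int, io(E), bool), io(A)).
Decompose tup3/3: io(io(bool)) =?= io(E),  tup3(int, T2, bool) =?= tup3(int, io(E), bool),  io(io(T2)) =?= io(A).
Decompose io/1: io(bool) =?= E.
Bind E := io(bool); substituting into the one remaining equation that mentions E gives: tup3(int, T2, bool) =?= tup3(int, io(io(bool)), bool).
Decompose tup3/3: int =?= int,  T2 =?= io(io(bool)),  bool =?= bool.
Delete trivial equation int =?= int.
Bind T2 := io(io(bool)); substituting into the one remaining equation that mentions T2 gives: io(io(io(io(bool)))) =?= io(A).
Delete trivial equation bool =?= bool.
Decompose io/1: io(io(io(bool))) =?= A.
Bind A := io(io(io(bool))).
MGU = { E ↦ io(bool), T2 ↦ io(io(bool)), A ↦ io(io(io(bool))) }, so A ↦ io(io(io(bool))).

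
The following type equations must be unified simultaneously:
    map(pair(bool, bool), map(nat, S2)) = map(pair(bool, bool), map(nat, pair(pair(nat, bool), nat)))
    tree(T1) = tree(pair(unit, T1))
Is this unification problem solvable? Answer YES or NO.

Decompose map/2: pair(bool, bool) = pair(bool, bool),  map(nat, S2) = map(nat, pair(pair(nat, bool), nat)).
Delete trivial equation pair(bool, bool) = pair(bool, bool).
Decompose map/2: nat = nat,  S2 = pair(pair(nat, bool), nat).
Delete trivial equation nat = nat.
Bind S2 := pair(pair(nat, bool), nat); no other remaining equation mentions S2.
Decompose tree/1: T1 = pair(unit, T1).
Occurs check fails: T1 occurs in pair(unit, T1); the equation T1 = pair(unit, T1) has no finite solution.

NO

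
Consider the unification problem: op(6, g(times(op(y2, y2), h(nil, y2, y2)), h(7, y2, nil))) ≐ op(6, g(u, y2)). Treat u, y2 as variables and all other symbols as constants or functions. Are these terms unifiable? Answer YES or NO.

Decompose op/2: 6 ≐ 6,  g(times(op(y2, y2), h(nil, y2, y2)), h(7, y2, nil)) ≐ g(u, y2).
Delete trivial equation 6 ≐ 6.
Decompose g/2: times(op(y2, y2), h(nil, y2, y2)) ≐ u,  h(7, y2, nil) ≐ y2.
Bind u := times(op(y2, y2), h(nil, y2, y2)); no other remaining equation mentions u.
Occurs check fails: y2 occurs in h(7, y2, nil); the equation y2 ≐ h(7, y2, nil) has no finite solution.

NO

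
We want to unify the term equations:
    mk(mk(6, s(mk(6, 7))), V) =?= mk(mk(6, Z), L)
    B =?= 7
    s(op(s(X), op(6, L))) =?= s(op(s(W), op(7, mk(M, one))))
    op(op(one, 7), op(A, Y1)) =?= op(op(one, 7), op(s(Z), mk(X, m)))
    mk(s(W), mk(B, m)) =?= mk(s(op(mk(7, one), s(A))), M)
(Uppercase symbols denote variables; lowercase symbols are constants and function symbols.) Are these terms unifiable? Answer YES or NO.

NO

Decompose mk/2: mk(6, s(mk(6, 7))) =?= mk(6, Z),  V =?= L.
Decompose mk/2: 6 =?= 6,  s(mk(6, 7)) =?= Z.
Delete trivial equation 6 =?= 6.
Bind Z := s(mk(6, 7)); substituting into the one remaining equation that mentions Z gives: op(op(one, 7), op(A, Y1)) =?= op(op(one, 7), op(s(s(mk(6, 7))), mk(X, m))).
Bind V := L; no other remaining equation mentions V.
Bind B := 7; substituting into the one remaining equation that mentions B gives: mk(s(W), mk(7, m)) =?= mk(s(op(mk(7, one), s(A))), M).
Decompose s/1: op(s(X), op(6, L)) =?= op(s(W), op(7, mk(M, one))).
Decompose op/2: s(X) =?= s(W),  op(6, L) =?= op(7, mk(M, one)).
Decompose s/1: X =?= W.
Bind X := W; substituting into the one remaining equation that mentions X gives: op(op(one, 7), op(A, Y1)) =?= op(op(one, 7), op(s(s(mk(6, 7))), mk(W, m))).
Decompose op/2: 6 =?= 7,  L =?= mk(M, one).
Clash: constants 6 and 7 differ; no unifier exists.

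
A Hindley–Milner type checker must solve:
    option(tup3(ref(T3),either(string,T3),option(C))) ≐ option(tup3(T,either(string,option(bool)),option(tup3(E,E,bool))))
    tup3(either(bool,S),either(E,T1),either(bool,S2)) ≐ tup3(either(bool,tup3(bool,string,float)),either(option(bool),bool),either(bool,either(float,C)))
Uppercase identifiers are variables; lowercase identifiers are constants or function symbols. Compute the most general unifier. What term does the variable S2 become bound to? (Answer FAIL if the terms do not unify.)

Decompose option/1: tup3(ref(T3),either(string,T3),option(C)) ≐ tup3(T,either(string,option(bool)),option(tup3(E,E,bool))).
Decompose tup3/3: ref(T3) ≐ T,  either(string,T3) ≐ either(string,option(bool)),  option(C) ≐ option(tup3(E,E,bool)).
Bind T := ref(T3); no other remaining equation mentions T.
Decompose either/2: string ≐ string,  T3 ≐ option(bool).
Delete trivial equation string ≐ string.
Bind T3 := option(bool); no other remaining equation mentions T3. Substituting into the earlier binding gives T := ref(option(bool)).
Decompose option/1: C ≐ tup3(E,E,bool).
Bind C := tup3(E,E,bool); substituting into the remaining equation gives: tup3(either(bool,S),either(E,T1),either(bool,S2)) ≐ tup3(either(bool,tup3(bool,string,float)),either(option(bool),bool),either(bool,either(float,tup3(E,E,bool)))).
Decompose tup3/3: either(bool,S) ≐ either(bool,tup3(bool,string,float)),  either(E,T1) ≐ either(option(bool),bool),  either(bool,S2) ≐ either(bool,either(float,tup3(E,E,bool))).
Decompose either/2: bool ≐ bool,  S ≐ tup3(bool,string,float).
Delete trivial equation bool ≐ bool.
Bind S := tup3(bool,string,float); no other remaining equation mentions S.
Decompose either/2: E ≐ option(bool),  T1 ≐ bool.
Bind E := option(bool); substituting into the one remaining equation that mentions E gives: either(bool,S2) ≐ either(bool,either(float,tup3(option(bool),option(bool),bool))). Substituting into the earlier binding gives C := tup3(option(bool),option(bool),bool).
Bind T1 := bool; no other remaining equation mentions T1.
Decompose either/2: bool ≐ bool,  S2 ≐ either(float,tup3(option(bool),option(bool),bool)).
Delete trivial equation bool ≐ bool.
Bind S2 := either(float,tup3(option(bool),option(bool),bool)).
MGU = { T := ref(option(bool)), T3 := option(bool), C := tup3(option(bool),option(bool),bool), S := tup3(bool,string,float), E := option(bool), T1 := bool, S2 := either(float,tup3(option(bool),option(bool),bool)) }, so S2 := either(float,tup3(option(bool),option(bool),bool)).

either(float,tup3(option(bool),option(bool),bool))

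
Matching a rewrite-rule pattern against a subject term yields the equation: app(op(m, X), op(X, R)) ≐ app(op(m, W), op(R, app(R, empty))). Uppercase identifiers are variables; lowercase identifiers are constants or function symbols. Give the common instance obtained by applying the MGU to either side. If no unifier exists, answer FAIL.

Decompose app/2: op(m, X) ≐ op(m, W),  op(X, R) ≐ op(R, app(R, empty)).
Decompose op/2: m ≐ m,  X ≐ W.
Delete trivial equation m ≐ m.
Bind X := W; substituting into the remaining equation gives: op(W, R) ≐ op(R, app(R, empty)).
Decompose op/2: W ≐ R,  R ≐ app(R, empty).
Bind W := R; no other remaining equation mentions W. Substituting into the earlier binding gives X := R.
Occurs check fails: R occurs in app(R, empty); the equation R ≐ app(R, empty) has no finite solution.

FAIL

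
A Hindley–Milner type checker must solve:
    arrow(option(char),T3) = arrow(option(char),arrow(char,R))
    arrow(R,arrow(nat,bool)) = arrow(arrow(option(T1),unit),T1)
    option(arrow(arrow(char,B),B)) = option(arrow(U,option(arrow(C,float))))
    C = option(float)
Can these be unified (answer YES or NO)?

YES

Decompose arrow/2: option(char) = option(char),  T3 = arrow(char,R).
Delete trivial equation option(char) = option(char).
Bind T3 := arrow(char,R); no other remaining equation mentions T3.
Decompose arrow/2: R = arrow(option(T1),unit),  arrow(nat,bool) = T1.
Bind R := arrow(option(T1),unit); no other remaining equation mentions R. Substituting into the earlier binding gives T3 := arrow(char,arrow(option(T1),unit)).
Bind T1 := arrow(nat,bool); no other remaining equation mentions T1. Substituting into the earlier bindings gives T3 := arrow(char,arrow(option(arrow(nat,bool)),unit)), R := arrow(option(arrow(nat,bool)),unit).
Decompose option/1: arrow(arrow(char,B),B) = arrow(U,option(arrow(C,float))).
Decompose arrow/2: arrow(char,B) = U,  B = option(arrow(C,float)).
Bind U := arrow(char,B); no other remaining equation mentions U.
Bind B := option(arrow(C,float)); no other remaining equation mentions B. Substituting into the earlier binding gives U := arrow(char,option(arrow(C,float))).
Bind C := option(float). Substituting into the earlier bindings gives U := arrow(char,option(arrow(option(float),float))), B := option(arrow(option(float),float)).
No equations remain and no clash or occurs-check failure arose, so a unifier exists.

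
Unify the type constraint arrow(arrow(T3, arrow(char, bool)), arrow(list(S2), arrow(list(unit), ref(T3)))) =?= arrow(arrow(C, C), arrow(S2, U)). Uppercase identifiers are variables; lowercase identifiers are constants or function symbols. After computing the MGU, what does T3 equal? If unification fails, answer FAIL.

Decompose arrow/2: arrow(T3, arrow(char, bool)) =?= arrow(C, C),  arrow(list(S2), arrow(list(unit), ref(T3))) =?= arrow(S2, U).
Decompose arrow/2: T3 =?= C,  arrow(char, bool) =?= C.
Bind T3 := C; substituting into the one remaining equation that mentions T3 gives: arrow(list(S2), arrow(list(unit), ref(C))) =?= arrow(S2, U).
Bind C := arrow(char, bool); substituting into the remaining equation gives: arrow(list(S2), arrow(list(unit), ref(arrow(char, bool)))) =?= arrow(S2, U). Substituting into the earlier binding gives T3 := arrow(char, bool).
Decompose arrow/2: list(S2) =?= S2,  arrow(list(unit), ref(arrow(char, bool))) =?= U.
Occurs check fails: S2 occurs in list(S2); the equation S2 =?= list(S2) has no finite solution.

FAIL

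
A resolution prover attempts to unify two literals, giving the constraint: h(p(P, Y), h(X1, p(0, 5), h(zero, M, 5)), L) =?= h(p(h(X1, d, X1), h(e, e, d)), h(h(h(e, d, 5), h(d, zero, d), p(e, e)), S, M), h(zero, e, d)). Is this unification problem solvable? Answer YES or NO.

Decompose h/3: p(P, Y) =?= p(h(X1, d, X1), h(e, e, d)),  h(X1, p(0, 5), h(zero, M, 5)) =?= h(h(h(e, d, 5), h(d, zero, d), p(e, e)), S, M),  L =?= h(zero, e, d).
Decompose p/2: P =?= h(X1, d, X1),  Y =?= h(e, e, d).
Bind P := h(X1, d, X1); no other remaining equation mentions P.
Bind Y := h(e, e, d); no other remaining equation mentions Y.
Decompose h/3: X1 =?= h(h(e, d, 5), h(d, zero, d), p(e, e)),  p(0, 5) =?= S,  h(zero, M, 5) =?= M.
Bind X1 := h(h(e, d, 5), h(d, zero, d), p(e, e)); no other remaining equation mentions X1. Substituting into the earlier binding gives P := h(h(h(e, d, 5), h(d, zero, d), p(e, e)), d, h(h(e, d, 5), h(d, zero, d), p(e, e))).
Bind S := p(0, 5); no other remaining equation mentions S.
Occurs check fails: M occurs in h(zero, M, 5); the equation M =?= h(zero, M, 5) has no finite solution.

NO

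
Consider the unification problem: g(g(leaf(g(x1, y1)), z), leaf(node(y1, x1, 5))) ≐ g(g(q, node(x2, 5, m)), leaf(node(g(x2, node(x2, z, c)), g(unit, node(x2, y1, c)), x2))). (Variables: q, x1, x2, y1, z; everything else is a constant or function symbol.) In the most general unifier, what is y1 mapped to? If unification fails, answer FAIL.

g(5, node(5, node(5, 5, m), c))

Decompose g/2: g(leaf(g(x1, y1)), z) ≐ g(q, node(x2, 5, m)),  leaf(node(y1, x1, 5)) ≐ leaf(node(g(x2, node(x2, z, c)), g(unit, node(x2, y1, c)), x2)).
Decompose g/2: leaf(g(x1, y1)) ≐ q,  z ≐ node(x2, 5, m).
Bind q := leaf(g(x1, y1)); no other remaining equation mentions q.
Bind z := node(x2, 5, m); substituting into the remaining equation gives: leaf(node(y1, x1, 5)) ≐ leaf(node(g(x2, node(x2, node(x2, 5, m), c)), g(unit, node(x2, y1, c)), x2)).
Decompose leaf/1: node(y1, x1, 5) ≐ node(g(x2, node(x2, node(x2, 5, m), c)), g(unit, node(x2, y1, c)), x2).
Decompose node/3: y1 ≐ g(x2, node(x2, node(x2, 5, m), c)),  x1 ≐ g(unit, node(x2, y1, c)),  5 ≐ x2.
Bind y1 := g(x2, node(x2, node(x2, 5, m), c)); substituting into the one remaining equation that mentions y1 gives: x1 ≐ g(unit, node(x2, g(x2, node(x2, node(x2, 5, m), c)), c)). Substituting into the earlier binding gives q := leaf(g(x1, g(x2, node(x2, node(x2, 5, m), c)))).
Bind x1 := g(unit, node(x2, g(x2, node(x2, node(x2, 5, m), c)), c)); no other remaining equation mentions x1. Substituting into the earlier binding gives q := leaf(g(g(unit, node(x2, g(x2, node(x2, node(x2, 5, m), c)), c)), g(x2, node(x2, node(x2, 5, m), c)))).
Bind x2 := 5. Substituting into the earlier bindings gives q := leaf(g(g(unit, node(5, g(5, node(5, node(5, 5, m), c)), c)), g(5, node(5, node(5, 5, m), c)))), z := node(5, 5, m), y1 := g(5, node(5, node(5, 5, m), c)), x1 := g(unit, node(5, g(5, node(5, node(5, 5, m), c)), c)).
MGU = { q := leaf(g(g(unit, node(5, g(5, node(5, node(5, 5, m), c)), c)), g(5, node(5, node(5, 5, m), c)))), z := node(5, 5, m), y1 := g(5, node(5, node(5, 5, m), c)), x1 := g(unit, node(5, g(5, node(5, node(5, 5, m), c)), c)), x2 := 5 }, so y1 := g(5, node(5, node(5, 5, m), c)).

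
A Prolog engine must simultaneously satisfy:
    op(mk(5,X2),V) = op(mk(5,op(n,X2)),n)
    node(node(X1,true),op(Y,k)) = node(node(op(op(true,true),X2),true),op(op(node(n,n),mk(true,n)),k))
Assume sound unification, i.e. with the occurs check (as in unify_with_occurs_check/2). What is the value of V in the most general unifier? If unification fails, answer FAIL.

Decompose op/2: mk(5,X2) = mk(5,op(n,X2)),  V = n.
Decompose mk/2: 5 = 5,  X2 = op(n,X2).
Delete trivial equation 5 = 5.
Occurs check fails: X2 occurs in op(n,X2); the equation X2 = op(n,X2) has no finite solution.

FAIL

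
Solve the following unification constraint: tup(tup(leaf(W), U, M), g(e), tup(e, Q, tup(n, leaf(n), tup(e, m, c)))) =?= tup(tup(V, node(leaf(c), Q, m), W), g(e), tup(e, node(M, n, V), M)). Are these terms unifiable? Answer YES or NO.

YES

Decompose tup/3: tup(leaf(W), U, M) =?= tup(V, node(leaf(c), Q, m), W),  g(e) =?= g(e),  tup(e, Q, tup(n, leaf(n), tup(e, m, c))) =?= tup(e, node(M, n, V), M).
Decompose tup/3: leaf(W) =?= V,  U =?= node(leaf(c), Q, m),  M =?= W.
Bind V := leaf(W); substituting into the one remaining equation that mentions V gives: tup(e, Q, tup(n, leaf(n), tup(e, m, c))) =?= tup(e, node(M, n, leaf(W)), M).
Bind U := node(leaf(c), Q, m); no other remaining equation mentions U.
Bind M := W; substituting into the one remaining equation that mentions M gives: tup(e, Q, tup(n, leaf(n), tup(e, m, c))) =?= tup(e, node(W, n, leaf(W)), W).
Delete trivial equation g(e) =?= g(e).
Decompose tup/3: e =?= e,  Q =?= node(W, n, leaf(W)),  tup(n, leaf(n), tup(e, m, c)) =?= W.
Delete trivial equation e =?= e.
Bind Q := node(W, n, leaf(W)); no other remaining equation mentions Q. Substituting into the earlier binding gives U := node(leaf(c), node(W, n, leaf(W)), m).
Bind W := tup(n, leaf(n), tup(e, m, c)). Substituting into the earlier bindings gives V := leaf(tup(n, leaf(n), tup(e, m, c))), U := node(leaf(c), node(tup(n, leaf(n), tup(e, m, c)), n, leaf(tup(n, leaf(n), tup(e, m, c)))), m), M := tup(n, leaf(n), tup(e, m, c)), Q := node(tup(n, leaf(n), tup(e, m, c)), n, leaf(tup(n, leaf(n), tup(e, m, c)))).
No equations remain and no clash or occurs-check failure arose, so a unifier exists.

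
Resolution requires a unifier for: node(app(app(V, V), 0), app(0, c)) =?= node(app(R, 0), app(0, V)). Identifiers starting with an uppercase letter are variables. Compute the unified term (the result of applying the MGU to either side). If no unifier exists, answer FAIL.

node(app(app(c, c), 0), app(0, c))

Decompose node/2: app(app(V, V), 0) =?= app(R, 0),  app(0, c) =?= app(0, V).
Decompose app/2: app(V, V) =?= R,  0 =?= 0.
Bind R := app(V, V); no other remaining equation mentions R.
Delete trivial equation 0 =?= 0.
Decompose app/2: 0 =?= 0,  c =?= V.
Delete trivial equation 0 =?= 0.
Bind V := c. Substituting into the earlier binding gives R := app(c, c).
Applying the MGU to either side gives node(app(app(c, c), 0), app(0, c)).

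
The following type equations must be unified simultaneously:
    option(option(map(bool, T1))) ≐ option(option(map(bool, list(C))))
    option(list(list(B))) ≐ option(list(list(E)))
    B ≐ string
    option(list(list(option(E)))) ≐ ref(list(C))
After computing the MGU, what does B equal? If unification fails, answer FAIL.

FAIL

Decompose option/1: option(map(bool, T1)) ≐ option(map(bool, list(C))).
Decompose option/1: map(bool, T1) ≐ map(bool, list(C)).
Decompose map/2: bool ≐ bool,  T1 ≐ list(C).
Delete trivial equation bool ≐ bool.
Bind T1 := list(C); no other remaining equation mentions T1.
Decompose option/1: list(list(B)) ≐ list(list(E)).
Decompose list/1: list(B) ≐ list(E).
Decompose list/1: B ≐ E.
Bind B := E; substituting into the one remaining equation that mentions B gives: E ≐ string.
Bind E := string; substituting into the remaining equation gives: option(list(list(option(string)))) ≐ ref(list(C)). Substituting into the earlier binding gives B := string.
Clash: head symbols differ (option/1 vs ref/1); no unifier exists.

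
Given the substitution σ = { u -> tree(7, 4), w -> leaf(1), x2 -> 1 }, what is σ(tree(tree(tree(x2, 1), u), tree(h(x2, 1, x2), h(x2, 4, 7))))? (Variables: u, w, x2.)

Replace each occurrence of u with tree(7, 4).
Replace each occurrence of x2 with 1.
Result: tree(tree(tree(1, 1), tree(7, 4)), tree(h(1, 1, 1), h(1, 4, 7))).

tree(tree(tree(1, 1), tree(7, 4)), tree(h(1, 1, 1), h(1, 4, 7)))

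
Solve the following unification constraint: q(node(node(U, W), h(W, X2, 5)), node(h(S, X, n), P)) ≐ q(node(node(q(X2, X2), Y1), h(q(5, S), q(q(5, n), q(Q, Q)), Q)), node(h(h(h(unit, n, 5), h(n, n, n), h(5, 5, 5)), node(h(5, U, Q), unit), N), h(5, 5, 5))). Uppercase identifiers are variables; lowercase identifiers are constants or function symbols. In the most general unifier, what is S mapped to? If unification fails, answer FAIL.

Decompose q/2: node(node(U, W), h(W, X2, 5)) ≐ node(node(q(X2, X2), Y1), h(q(5, S), q(q(5, n), q(Q, Q)), Q)),  node(h(S, X, n), P) ≐ node(h(h(h(unit, n, 5), h(n, n, n), h(5, 5, 5)), node(h(5, U, Q), unit), N), h(5, 5, 5)).
Decompose node/2: node(U, W) ≐ node(q(X2, X2), Y1),  h(W, X2, 5) ≐ h(q(5, S), q(q(5, n), q(Q, Q)), Q).
Decompose node/2: U ≐ q(X2, X2),  W ≐ Y1.
Bind U := q(X2, X2); substituting into the one remaining equation that mentions U gives: node(h(S, X, n), P) ≐ node(h(h(h(unit, n, 5), h(n, n, n), h(5, 5, 5)), node(h(5, q(X2, X2), Q), unit), N), h(5, 5, 5)).
Bind W := Y1; substituting into the one remaining equation that mentions W gives: h(Y1, X2, 5) ≐ h(q(5, S), q(q(5, n), q(Q, Q)), Q).
Decompose h/3: Y1 ≐ q(5, S),  X2 ≐ q(q(5, n), q(Q, Q)),  5 ≐ Q.
Bind Y1 := q(5, S); no other remaining equation mentions Y1. Substituting into the earlier binding gives W := q(5, S).
Bind X2 := q(q(5, n), q(Q, Q)); substituting into the one remaining equation that mentions X2 gives: node(h(S, X, n), P) ≐ node(h(h(h(unit, n, 5), h(n, n, n), h(5, 5, 5)), node(h(5, q(q(q(5, n), q(Q, Q)), q(q(5, n), q(Q, Q))), Q), unit), N), h(5, 5, 5)). Substituting into the earlier binding gives U := q(q(q(5, n), q(Q, Q)), q(q(5, n), q(Q, Q))).
Bind Q := 5; substituting into the remaining equation gives: node(h(S, X, n), P) ≐ node(h(h(h(unit, n, 5), h(n, n, n), h(5, 5, 5)), node(h(5, q(q(q(5, n), q(5, 5)), q(q(5, n), q(5, 5))), 5), unit), N), h(5, 5, 5)). Substituting into the earlier bindings gives U := q(q(q(5, n), q(5, 5)), q(q(5, n), q(5, 5))), X2 := q(q(5, n), q(5, 5)).
Decompose node/2: h(S, X, n) ≐ h(h(h(unit, n, 5), h(n, n, n), h(5, 5, 5)), node(h(5, q(q(q(5, n), q(5, 5)), q(q(5, n), q(5, 5))), 5), unit), N),  P ≐ h(5, 5, 5).
Decompose h/3: S ≐ h(h(unit, n, 5), h(n, n, n), h(5, 5, 5)),  X ≐ node(h(5, q(q(q(5, n), q(5, 5)), q(q(5, n), q(5, 5))), 5), unit),  n ≐ N.
Bind S := h(h(unit, n, 5), h(n, n, n), h(5, 5, 5)); no other remaining equation mentions S. Substituting into the earlier bindings gives W := q(5, h(h(unit, n, 5), h(n, n, n), h(5, 5, 5))), Y1 := q(5, h(h(unit, n, 5), h(n, n, n), h(5, 5, 5))).
Bind X := node(h(5, q(q(q(5, n), q(5, 5)), q(q(5, n), q(5, 5))), 5), unit); no other remaining equation mentions X.
Bind N := n; no other remaining equation mentions N.
Bind P := h(5, 5, 5).
MGU = { U := q(q(q(5, n), q(5, 5)), q(q(5, n), q(5, 5))), W := q(5, h(h(unit, n, 5), h(n, n, n), h(5, 5, 5))), Y1 := q(5, h(h(unit, n, 5), h(n, n, n), h(5, 5, 5))), X2 := q(q(5, n), q(5, 5)), Q := 5, S := h(h(unit, n, 5), h(n, n, n), h(5, 5, 5)), X := node(h(5, q(q(q(5, n), q(5, 5)), q(q(5, n), q(5, 5))), 5), unit), N := n, P := h(5, 5, 5) }, so S := h(h(unit, n, 5), h(n, n, n), h(5, 5, 5)).

h(h(unit, n, 5), h(n, n, n), h(5, 5, 5))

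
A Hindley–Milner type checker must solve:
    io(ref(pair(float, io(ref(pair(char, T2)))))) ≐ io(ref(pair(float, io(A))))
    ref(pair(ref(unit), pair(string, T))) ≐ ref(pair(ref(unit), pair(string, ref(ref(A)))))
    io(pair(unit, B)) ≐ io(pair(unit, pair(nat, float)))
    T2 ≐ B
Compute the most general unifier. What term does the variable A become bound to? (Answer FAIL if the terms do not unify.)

ref(pair(char, pair(nat, float)))

Decompose io/1: ref(pair(float, io(ref(pair(char, T2))))) ≐ ref(pair(float, io(A))).
Decompose ref/1: pair(float, io(ref(pair(char, T2)))) ≐ pair(float, io(A)).
Decompose pair/2: float ≐ float,  io(ref(pair(char, T2))) ≐ io(A).
Delete trivial equation float ≐ float.
Decompose io/1: ref(pair(char, T2)) ≐ A.
Bind A := ref(pair(char, T2)); substituting into the one remaining equation that mentions A gives: ref(pair(ref(unit), pair(string, T))) ≐ ref(pair(ref(unit), pair(string, ref(ref(ref(pair(char, T2))))))).
Decompose ref/1: pair(ref(unit), pair(string, T)) ≐ pair(ref(unit), pair(string, ref(ref(ref(pair(char, T2)))))).
Decompose pair/2: ref(unit) ≐ ref(unit),  pair(string, T) ≐ pair(string, ref(ref(ref(pair(char, T2))))).
Delete trivial equation ref(unit) ≐ ref(unit).
Decompose pair/2: string ≐ string,  T ≐ ref(ref(ref(pair(char, T2)))).
Delete trivial equation string ≐ string.
Bind T := ref(ref(ref(pair(char, T2)))); no other remaining equation mentions T.
Decompose io/1: pair(unit, B) ≐ pair(unit, pair(nat, float)).
Decompose pair/2: unit ≐ unit,  B ≐ pair(nat, float).
Delete trivial equation unit ≐ unit.
Bind B := pair(nat, float); substituting into the remaining equation gives: T2 ≐ pair(nat, float).
Bind T2 := pair(nat, float). Substituting into the earlier bindings gives A := ref(pair(char, pair(nat, float))), T := ref(ref(ref(pair(char, pair(nat, float))))).
MGU = { A := ref(pair(char, pair(nat, float))), T := ref(ref(ref(pair(char, pair(nat, float))))), B := pair(nat, float), T2 := pair(nat, float) }, so A := ref(pair(char, pair(nat, float))).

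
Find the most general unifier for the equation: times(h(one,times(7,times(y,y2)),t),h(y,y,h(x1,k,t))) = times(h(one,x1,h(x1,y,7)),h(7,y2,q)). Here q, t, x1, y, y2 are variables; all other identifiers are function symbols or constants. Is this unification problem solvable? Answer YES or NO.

Decompose times/2: h(one,times(7,times(y,y2)),t) = h(one,x1,h(x1,y,7)),  h(y,y,h(x1,k,t)) = h(7,y2,q).
Decompose h/3: one = one,  times(7,times(y,y2)) = x1,  t = h(x1,y,7).
Delete trivial equation one = one.
Bind x1 := times(7,times(y,y2)); substituting into the remaining equations gives: t = h(times(7,times(y,y2)),y,7),  h(y,y,h(times(7,times(y,y2)),k,t)) = h(7,y2,q).
Bind t := h(times(7,times(y,y2)),y,7); substituting into the remaining equation gives: h(y,y,h(times(7,times(y,y2)),k,h(times(7,times(y,y2)),y,7))) = h(7,y2,q).
Decompose h/3: y = 7,  y = y2,  h(times(7,times(y,y2)),k,h(times(7,times(y,y2)),y,7)) = q.
Bind y := 7; substituting into the remaining equations gives: 7 = y2,  h(times(7,times(7,y2)),k,h(times(7,times(7,y2)),7,7)) = q. Substituting into the earlier bindings gives x1 := times(7,times(7,y2)), t := h(times(7,times(7,y2)),7,7).
Bind y2 := 7; substituting into the remaining equation gives: h(times(7,times(7,7)),k,h(times(7,times(7,7)),7,7)) = q. Substituting into the earlier bindings gives x1 := times(7,times(7,7)), t := h(times(7,times(7,7)),7,7).
Bind q := h(times(7,times(7,7)),k,h(times(7,times(7,7)),7,7)).
No equations remain and no clash or occurs-check failure arose, so a unifier exists.

YES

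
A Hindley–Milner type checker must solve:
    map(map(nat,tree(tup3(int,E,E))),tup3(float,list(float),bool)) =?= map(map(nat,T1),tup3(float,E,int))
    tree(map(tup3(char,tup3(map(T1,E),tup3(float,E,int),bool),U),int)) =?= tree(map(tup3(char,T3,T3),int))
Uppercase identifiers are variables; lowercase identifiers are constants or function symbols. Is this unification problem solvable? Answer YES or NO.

NO

Decompose map/2: map(nat,tree(tup3(int,E,E))) =?= map(nat,T1),  tup3(float,list(float),bool) =?= tup3(float,E,int).
Decompose map/2: nat =?= nat,  tree(tup3(int,E,E)) =?= T1.
Delete trivial equation nat =?= nat.
Bind T1 := tree(tup3(int,E,E)); substituting into the one remaining equation that mentions T1 gives: tree(map(tup3(char,tup3(map(tree(tup3(int,E,E)),E),tup3(float,E,int),bool),U),int)) =?= tree(map(tup3(char,T3,T3),int)).
Decompose tup3/3: float =?= float,  list(float) =?= E,  bool =?= int.
Delete trivial equation float =?= float.
Bind E := list(float); substituting into the one remaining equation that mentions E gives: tree(map(tup3(char,tup3(map(tree(tup3(int,list(float),list(float))),list(float)),tup3(float,list(float),int),bool),U),int)) =?= tree(map(tup3(char,T3,T3),int)). Substituting into the earlier binding gives T1 := tree(tup3(int,list(float),list(float))).
Clash: constants bool and int differ; no unifier exists.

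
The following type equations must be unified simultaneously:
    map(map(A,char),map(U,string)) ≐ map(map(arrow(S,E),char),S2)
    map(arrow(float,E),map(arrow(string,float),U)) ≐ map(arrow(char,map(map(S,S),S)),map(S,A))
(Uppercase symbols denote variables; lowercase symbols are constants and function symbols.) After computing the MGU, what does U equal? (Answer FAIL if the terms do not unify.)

FAIL

Decompose map/2: map(A,char) ≐ map(arrow(S,E),char),  map(U,string) ≐ S2.
Decompose map/2: A ≐ arrow(S,E),  char ≐ char.
Bind A := arrow(S,E); substituting into the one remaining equation that mentions A gives: map(arrow(float,E),map(arrow(string,float),U)) ≐ map(arrow(char,map(map(S,S),S)),map(S,arrow(S,E))).
Delete trivial equation char ≐ char.
Bind S2 := map(U,string); no other remaining equation mentions S2.
Decompose map/2: arrow(float,E) ≐ arrow(char,map(map(S,S),S)),  map(arrow(string,float),U) ≐ map(S,arrow(S,E)).
Decompose arrow/2: float ≐ char,  E ≐ map(map(S,S),S).
Clash: constants float and char differ; no unifier exists.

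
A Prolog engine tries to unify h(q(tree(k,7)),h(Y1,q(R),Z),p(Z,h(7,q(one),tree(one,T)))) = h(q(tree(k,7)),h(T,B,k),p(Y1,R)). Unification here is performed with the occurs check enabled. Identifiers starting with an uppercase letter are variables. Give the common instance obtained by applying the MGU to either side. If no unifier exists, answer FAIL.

Decompose h/3: q(tree(k,7)) = q(tree(k,7)),  h(Y1,q(R),Z) = h(T,B,k),  p(Z,h(7,q(one),tree(one,T))) = p(Y1,R).
Delete trivial equation q(tree(k,7)) = q(tree(k,7)).
Decompose h/3: Y1 = T,  q(R) = B,  Z = k.
Bind Y1 := T; substituting into the one remaining equation that mentions Y1 gives: p(Z,h(7,q(one),tree(one,T))) = p(T,R).
Bind B := q(R); no other remaining equation mentions B.
Bind Z := k; substituting into the remaining equation gives: p(k,h(7,q(one),tree(one,T))) = p(T,R).
Decompose p/2: k = T,  h(7,q(one),tree(one,T)) = R.
Bind T := k; substituting into the remaining equation gives: h(7,q(one),tree(one,k)) = R. Substituting into the earlier binding gives Y1 := k.
Bind R := h(7,q(one),tree(one,k)). Substituting into the earlier binding gives B := q(h(7,q(one),tree(one,k))).
Applying the MGU to either side gives h(q(tree(k,7)),h(k,q(h(7,q(one),tree(one,k))),k),p(k,h(7,q(one),tree(one,k)))).

h(q(tree(k,7)),h(k,q(h(7,q(one),tree(one,k))),k),p(k,h(7,q(one),tree(one,k))))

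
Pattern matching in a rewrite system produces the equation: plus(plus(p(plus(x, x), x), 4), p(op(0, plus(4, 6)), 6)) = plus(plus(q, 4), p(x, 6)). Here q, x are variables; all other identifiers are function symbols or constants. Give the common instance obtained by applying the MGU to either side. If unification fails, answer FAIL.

plus(plus(p(plus(op(0, plus(4, 6)), op(0, plus(4, 6))), op(0, plus(4, 6))), 4), p(op(0, plus(4, 6)), 6))

Decompose plus/2: plus(p(plus(x, x), x), 4) = plus(q, 4),  p(op(0, plus(4, 6)), 6) = p(x, 6).
Decompose plus/2: p(plus(x, x), x) = q,  4 = 4.
Bind q := p(plus(x, x), x); no other remaining equation mentions q.
Delete trivial equation 4 = 4.
Decompose p/2: op(0, plus(4, 6)) = x,  6 = 6.
Bind x := op(0, plus(4, 6)); no other remaining equation mentions x. Substituting into the earlier binding gives q := p(plus(op(0, plus(4, 6)), op(0, plus(4, 6))), op(0, plus(4, 6))).
Delete trivial equation 6 = 6.
Applying the MGU to either side gives plus(plus(p(plus(op(0, plus(4, 6)), op(0, plus(4, 6))), op(0, plus(4, 6))), 4), p(op(0, plus(4, 6)), 6)).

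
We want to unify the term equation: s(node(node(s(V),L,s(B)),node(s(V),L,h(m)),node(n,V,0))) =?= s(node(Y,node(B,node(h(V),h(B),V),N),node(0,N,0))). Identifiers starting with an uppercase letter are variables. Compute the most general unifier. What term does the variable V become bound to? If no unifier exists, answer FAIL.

FAIL

Decompose s/1: node(node(s(V),L,s(B)),node(s(V),L,h(m)),node(n,V,0)) =?= node(Y,node(B,node(h(V),h(B),V),N),node(0,N,0)).
Decompose node/3: node(s(V),L,s(B)) =?= Y,  node(s(V),L,h(m)) =?= node(B,node(h(V),h(B),V),N),  node(n,V,0) =?= node(0,N,0).
Bind Y := node(s(V),L,s(B)); no other remaining equation mentions Y.
Decompose node/3: s(V) =?= B,  L =?= node(h(V),h(B),V),  h(m) =?= N.
Bind B := s(V); substituting into the one remaining equation that mentions B gives: L =?= node(h(V),h(s(V)),V). Substituting into the earlier binding gives Y := node(s(V),L,s(s(V))).
Bind L := node(h(V),h(s(V)),V); no other remaining equation mentions L. Substituting into the earlier binding gives Y := node(s(V),node(h(V),h(s(V)),V),s(s(V))).
Bind N := h(m); substituting into the remaining equation gives: node(n,V,0) =?= node(0,h(m),0).
Decompose node/3: n =?= 0,  V =?= h(m),  0 =?= 0.
Clash: constants n and 0 differ; no unifier exists.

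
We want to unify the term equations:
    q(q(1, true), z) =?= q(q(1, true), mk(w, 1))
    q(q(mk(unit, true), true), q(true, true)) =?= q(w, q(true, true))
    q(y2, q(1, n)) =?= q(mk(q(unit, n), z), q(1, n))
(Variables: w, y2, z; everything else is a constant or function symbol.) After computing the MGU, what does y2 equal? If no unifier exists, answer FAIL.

Decompose q/2: q(1, true) =?= q(1, true),  z =?= mk(w, 1).
Delete trivial equation q(1, true) =?= q(1, true).
Bind z := mk(w, 1); substituting into the one remaining equation that mentions z gives: q(y2, q(1, n)) =?= q(mk(q(unit, n), mk(w, 1)), q(1, n)).
Decompose q/2: q(mk(unit, true), true) =?= w,  q(true, true) =?= q(true, true).
Bind w := q(mk(unit, true), true); substituting into the one remaining equation that mentions w gives: q(y2, q(1, n)) =?= q(mk(q(unit, n), mk(q(mk(unit, true), true), 1)), q(1, n)). Substituting into the earlier binding gives z := mk(q(mk(unit, true), true), 1).
Delete trivial equation q(true, true) =?= q(true, true).
Decompose q/2: y2 =?= mk(q(unit, n), mk(q(mk(unit, true), true), 1)),  q(1, n) =?= q(1, n).
Bind y2 := mk(q(unit, n), mk(q(mk(unit, true), true), 1)); no other remaining equation mentions y2.
Delete trivial equation q(1, n) =?= q(1, n).
MGU = { z ↦ mk(q(mk(unit, true), true), 1), w ↦ q(mk(unit, true), true), y2 ↦ mk(q(unit, n), mk(q(mk(unit, true), true), 1)) }, so y2 ↦ mk(q(unit, n), mk(q(mk(unit, true), true), 1)).

mk(q(unit, n), mk(q(mk(unit, true), true), 1))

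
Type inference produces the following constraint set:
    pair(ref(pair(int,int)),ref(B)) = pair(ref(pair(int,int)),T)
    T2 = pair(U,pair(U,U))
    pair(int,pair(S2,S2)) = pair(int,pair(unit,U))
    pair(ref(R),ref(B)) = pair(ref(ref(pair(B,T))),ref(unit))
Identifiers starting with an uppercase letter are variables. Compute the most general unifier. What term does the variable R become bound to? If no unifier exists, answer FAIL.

ref(pair(unit,ref(unit)))

Decompose pair/2: ref(pair(int,int)) = ref(pair(int,int)),  ref(B) = T.
Delete trivial equation ref(pair(int,int)) = ref(pair(int,int)).
Bind T := ref(B); substituting into the one remaining equation that mentions T gives: pair(ref(R),ref(B)) = pair(ref(ref(pair(B,ref(B)))),ref(unit)).
Bind T2 := pair(U,pair(U,U)); no other remaining equation mentions T2.
Decompose pair/2: int = int,  pair(S2,S2) = pair(unit,U).
Delete trivial equation int = int.
Decompose pair/2: S2 = unit,  S2 = U.
Bind S2 := unit; substituting into the one remaining equation that mentions S2 gives: unit = U.
Bind U := unit; no other remaining equation mentions U. Substituting into the earlier binding gives T2 := pair(unit,pair(unit,unit)).
Decompose pair/2: ref(R) = ref(ref(pair(B,ref(B)))),  ref(B) = ref(unit).
Decompose ref/1: R = ref(pair(B,ref(B))).
Bind R := ref(pair(B,ref(B))); no other remaining equation mentions R.
Decompose ref/1: B = unit.
Bind B := unit. Substituting into the earlier bindings gives T := ref(unit), R := ref(pair(unit,ref(unit))).
MGU = { T := ref(unit), T2 := pair(unit,pair(unit,unit)), S2 := unit, U := unit, R := ref(pair(unit,ref(unit))), B := unit }, so R := ref(pair(unit,ref(unit))).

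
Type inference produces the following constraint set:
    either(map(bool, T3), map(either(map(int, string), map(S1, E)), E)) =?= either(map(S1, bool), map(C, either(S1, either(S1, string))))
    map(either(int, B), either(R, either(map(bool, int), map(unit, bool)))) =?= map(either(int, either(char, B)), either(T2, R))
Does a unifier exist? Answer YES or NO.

Decompose either/2: map(bool, T3) =?= map(S1, bool),  map(either(map(int, string), map(S1, E)), E) =?= map(C, either(S1, either(S1, string))).
Decompose map/2: bool =?= S1,  T3 =?= bool.
Bind S1 := bool; substituting into the one remaining equation that mentions S1 gives: map(either(map(int, string), map(bool, E)), E) =?= map(C, either(bool, either(bool, string))).
Bind T3 := bool; no other remaining equation mentions T3.
Decompose map/2: either(map(int, string), map(bool, E)) =?= C,  E =?= either(bool, either(bool, string)).
Bind C := either(map(int, string), map(bool, E)); no other remaining equation mentions C.
Bind E := either(bool, either(bool, string)); no other remaining equation mentions E. Substituting into the earlier binding gives C := either(map(int, string), map(bool, either(bool, either(bool, string)))).
Decompose map/2: either(int, B) =?= either(int, either(char, B)),  either(R, either(map(bool, int), map(unit, bool))) =?= either(T2, R).
Decompose either/2: int =?= int,  B =?= either(char, B).
Delete trivial equation int =?= int.
Occurs check fails: B occurs in either(char, B); the equation B =?= either(char, B) has no finite solution.

NO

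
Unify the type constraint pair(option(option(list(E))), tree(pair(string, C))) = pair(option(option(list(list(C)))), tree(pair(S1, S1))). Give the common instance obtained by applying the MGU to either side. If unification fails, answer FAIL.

Decompose pair/2: option(option(list(E))) = option(option(list(list(C)))),  tree(pair(string, C)) = tree(pair(S1, S1)).
Decompose option/1: option(list(E)) = option(list(list(C))).
Decompose option/1: list(E) = list(list(C)).
Decompose list/1: E = list(C).
Bind E := list(C); no other remaining equation mentions E.
Decompose tree/1: pair(string, C) = pair(S1, S1).
Decompose pair/2: string = S1,  C = S1.
Bind S1 := string; substituting into the remaining equation gives: C = string.
Bind C := string. Substituting into the earlier binding gives E := list(string).
Applying the MGU to either side gives pair(option(option(list(list(string)))), tree(pair(string, string))).

pair(option(option(list(list(string)))), tree(pair(string, string)))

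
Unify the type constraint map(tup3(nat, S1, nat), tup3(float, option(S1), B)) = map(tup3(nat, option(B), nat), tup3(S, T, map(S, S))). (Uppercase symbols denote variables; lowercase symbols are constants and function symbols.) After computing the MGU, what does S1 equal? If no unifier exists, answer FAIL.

Decompose map/2: tup3(nat, S1, nat) = tup3(nat, option(B), nat),  tup3(float, option(S1), B) = tup3(S, T, map(S, S)).
Decompose tup3/3: nat = nat,  S1 = option(B),  nat = nat.
Delete trivial equation nat = nat.
Bind S1 := option(B); substituting into the one remaining equation that mentions S1 gives: tup3(float, option(option(B)), B) = tup3(S, T, map(S, S)).
Delete trivial equation nat = nat.
Decompose tup3/3: float = S,  option(option(B)) = T,  B = map(S, S).
Bind S := float; substituting into the one remaining equation that mentions S gives: B = map(float, float).
Bind T := option(option(B)); no other remaining equation mentions T.
Bind B := map(float, float). Substituting into the earlier bindings gives S1 := option(map(float, float)), T := option(option(map(float, float))).
MGU = { S1 := option(map(float, float)), S := float, T := option(option(map(float, float))), B := map(float, float) }, so S1 := option(map(float, float)).

option(map(float, float))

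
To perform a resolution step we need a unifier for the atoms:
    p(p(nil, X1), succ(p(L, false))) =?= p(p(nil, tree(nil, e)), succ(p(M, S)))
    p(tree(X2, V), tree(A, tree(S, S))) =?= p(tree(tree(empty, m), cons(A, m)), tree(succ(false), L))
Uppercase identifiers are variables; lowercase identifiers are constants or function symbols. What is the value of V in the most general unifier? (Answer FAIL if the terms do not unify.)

cons(succ(false), m)

Decompose p/2: p(nil, X1) =?= p(nil, tree(nil, e)),  succ(p(L, false)) =?= succ(p(M, S)).
Decompose p/2: nil =?= nil,  X1 =?= tree(nil, e).
Delete trivial equation nil =?= nil.
Bind X1 := tree(nil, e); no other remaining equation mentions X1.
Decompose succ/1: p(L, false) =?= p(M, S).
Decompose p/2: L =?= M,  false =?= S.
Bind L := M; substituting into the one remaining equation that mentions L gives: p(tree(X2, V), tree(A, tree(S, S))) =?= p(tree(tree(empty, m), cons(A, m)), tree(succ(false), M)).
Bind S := false; substituting into the remaining equation gives: p(tree(X2, V), tree(A, tree(false, false))) =?= p(tree(tree(empty, m), cons(A, m)), tree(succ(false), M)).
Decompose p/2: tree(X2, V) =?= tree(tree(empty, m), cons(A, m)),  tree(A, tree(false, false)) =?= tree(succ(false), M).
Decompose tree/2: X2 =?= tree(empty, m),  V =?= cons(A, m).
Bind X2 := tree(empty, m); no other remaining equation mentions X2.
Bind V := cons(A, m); no other remaining equation mentions V.
Decompose tree/2: A =?= succ(false),  tree(false, false) =?= M.
Bind A := succ(false); no other remaining equation mentions A. Substituting into the earlier binding gives V := cons(succ(false), m).
Bind M := tree(false, false). Substituting into the earlier binding gives L := tree(false, false).
MGU = { X1 ↦ tree(nil, e), L ↦ tree(false, false), S ↦ false, X2 ↦ tree(empty, m), V ↦ cons(succ(false), m), A ↦ succ(false), M ↦ tree(false, false) }, so V ↦ cons(succ(false), m).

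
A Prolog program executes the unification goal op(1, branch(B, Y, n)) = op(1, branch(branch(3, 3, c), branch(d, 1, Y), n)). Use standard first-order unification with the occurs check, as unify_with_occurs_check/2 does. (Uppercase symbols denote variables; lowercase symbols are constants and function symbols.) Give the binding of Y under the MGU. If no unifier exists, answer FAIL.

Decompose op/2: 1 = 1,  branch(B, Y, n) = branch(branch(3, 3, c), branch(d, 1, Y), n).
Delete trivial equation 1 = 1.
Decompose branch/3: B = branch(3, 3, c),  Y = branch(d, 1, Y),  n = n.
Bind B := branch(3, 3, c); no other remaining equation mentions B.
Occurs check fails: Y occurs in branch(d, 1, Y); the equation Y = branch(d, 1, Y) has no finite solution.

FAIL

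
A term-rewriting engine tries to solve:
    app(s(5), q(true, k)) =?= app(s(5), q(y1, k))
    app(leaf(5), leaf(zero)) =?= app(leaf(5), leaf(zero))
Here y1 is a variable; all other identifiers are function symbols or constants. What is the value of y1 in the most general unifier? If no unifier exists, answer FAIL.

Decompose app/2: s(5) =?= s(5),  q(true, k) =?= q(y1, k).
Delete trivial equation s(5) =?= s(5).
Decompose q/2: true =?= y1,  k =?= k.
Bind y1 := true; no other remaining equation mentions y1.
Delete trivial equation k =?= k.
Delete trivial equation app(leaf(5), leaf(zero)) =?= app(leaf(5), leaf(zero)).
MGU = { y1 := true }, so y1 := true.

true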